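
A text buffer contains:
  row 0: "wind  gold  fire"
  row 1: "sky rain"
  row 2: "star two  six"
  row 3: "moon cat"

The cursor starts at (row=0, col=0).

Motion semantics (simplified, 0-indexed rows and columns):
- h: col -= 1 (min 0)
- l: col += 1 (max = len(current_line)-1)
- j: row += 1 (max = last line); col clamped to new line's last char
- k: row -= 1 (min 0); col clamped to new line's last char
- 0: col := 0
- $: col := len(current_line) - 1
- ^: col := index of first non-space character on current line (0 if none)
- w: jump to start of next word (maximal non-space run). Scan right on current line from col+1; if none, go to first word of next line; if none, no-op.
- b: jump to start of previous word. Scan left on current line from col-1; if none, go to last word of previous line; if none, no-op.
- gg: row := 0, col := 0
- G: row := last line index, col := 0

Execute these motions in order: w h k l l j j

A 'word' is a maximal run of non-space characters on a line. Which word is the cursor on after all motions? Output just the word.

After 1 (w): row=0 col=6 char='g'
After 2 (h): row=0 col=5 char='_'
After 3 (k): row=0 col=5 char='_'
After 4 (l): row=0 col=6 char='g'
After 5 (l): row=0 col=7 char='o'
After 6 (j): row=1 col=7 char='n'
After 7 (j): row=2 col=7 char='o'

Answer: two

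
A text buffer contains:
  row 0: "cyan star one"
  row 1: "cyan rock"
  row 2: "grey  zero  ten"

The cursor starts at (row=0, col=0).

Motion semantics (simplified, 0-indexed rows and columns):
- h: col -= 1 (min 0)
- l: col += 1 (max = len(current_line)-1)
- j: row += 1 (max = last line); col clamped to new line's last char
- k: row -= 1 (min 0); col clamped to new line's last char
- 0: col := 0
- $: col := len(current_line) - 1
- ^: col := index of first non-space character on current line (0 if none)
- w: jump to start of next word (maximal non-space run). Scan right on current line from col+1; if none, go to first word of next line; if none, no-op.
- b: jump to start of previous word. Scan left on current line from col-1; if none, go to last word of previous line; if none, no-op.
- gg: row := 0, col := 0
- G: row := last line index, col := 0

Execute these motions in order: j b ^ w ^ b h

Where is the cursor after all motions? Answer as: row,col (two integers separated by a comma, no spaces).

After 1 (j): row=1 col=0 char='c'
After 2 (b): row=0 col=10 char='o'
After 3 (^): row=0 col=0 char='c'
After 4 (w): row=0 col=5 char='s'
After 5 (^): row=0 col=0 char='c'
After 6 (b): row=0 col=0 char='c'
After 7 (h): row=0 col=0 char='c'

Answer: 0,0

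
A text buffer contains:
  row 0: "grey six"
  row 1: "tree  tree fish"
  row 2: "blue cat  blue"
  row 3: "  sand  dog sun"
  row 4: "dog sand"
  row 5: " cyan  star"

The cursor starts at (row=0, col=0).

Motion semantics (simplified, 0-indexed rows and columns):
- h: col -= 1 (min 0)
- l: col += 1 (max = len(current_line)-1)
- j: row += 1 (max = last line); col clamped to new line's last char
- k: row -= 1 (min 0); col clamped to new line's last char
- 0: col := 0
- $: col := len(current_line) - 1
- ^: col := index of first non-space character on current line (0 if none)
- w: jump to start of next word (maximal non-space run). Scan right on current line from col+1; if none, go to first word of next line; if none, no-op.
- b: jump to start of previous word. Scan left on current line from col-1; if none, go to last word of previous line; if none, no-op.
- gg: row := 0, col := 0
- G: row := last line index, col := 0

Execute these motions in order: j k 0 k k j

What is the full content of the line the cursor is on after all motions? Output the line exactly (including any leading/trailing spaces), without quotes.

Answer: tree  tree fish

Derivation:
After 1 (j): row=1 col=0 char='t'
After 2 (k): row=0 col=0 char='g'
After 3 (0): row=0 col=0 char='g'
After 4 (k): row=0 col=0 char='g'
After 5 (k): row=0 col=0 char='g'
After 6 (j): row=1 col=0 char='t'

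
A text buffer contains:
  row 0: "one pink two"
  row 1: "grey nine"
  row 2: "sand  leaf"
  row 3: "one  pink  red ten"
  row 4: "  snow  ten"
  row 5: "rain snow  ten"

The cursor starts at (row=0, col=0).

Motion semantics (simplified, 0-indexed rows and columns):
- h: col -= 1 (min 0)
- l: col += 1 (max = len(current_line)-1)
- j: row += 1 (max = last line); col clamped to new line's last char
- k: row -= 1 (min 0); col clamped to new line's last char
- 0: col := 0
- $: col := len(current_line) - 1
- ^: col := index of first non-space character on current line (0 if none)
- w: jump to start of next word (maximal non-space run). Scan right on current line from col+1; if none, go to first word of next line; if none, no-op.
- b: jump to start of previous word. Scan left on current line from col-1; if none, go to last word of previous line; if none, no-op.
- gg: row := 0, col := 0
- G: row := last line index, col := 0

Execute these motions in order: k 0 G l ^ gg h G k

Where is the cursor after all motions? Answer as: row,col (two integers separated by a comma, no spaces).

Answer: 4,0

Derivation:
After 1 (k): row=0 col=0 char='o'
After 2 (0): row=0 col=0 char='o'
After 3 (G): row=5 col=0 char='r'
After 4 (l): row=5 col=1 char='a'
After 5 (^): row=5 col=0 char='r'
After 6 (gg): row=0 col=0 char='o'
After 7 (h): row=0 col=0 char='o'
After 8 (G): row=5 col=0 char='r'
After 9 (k): row=4 col=0 char='_'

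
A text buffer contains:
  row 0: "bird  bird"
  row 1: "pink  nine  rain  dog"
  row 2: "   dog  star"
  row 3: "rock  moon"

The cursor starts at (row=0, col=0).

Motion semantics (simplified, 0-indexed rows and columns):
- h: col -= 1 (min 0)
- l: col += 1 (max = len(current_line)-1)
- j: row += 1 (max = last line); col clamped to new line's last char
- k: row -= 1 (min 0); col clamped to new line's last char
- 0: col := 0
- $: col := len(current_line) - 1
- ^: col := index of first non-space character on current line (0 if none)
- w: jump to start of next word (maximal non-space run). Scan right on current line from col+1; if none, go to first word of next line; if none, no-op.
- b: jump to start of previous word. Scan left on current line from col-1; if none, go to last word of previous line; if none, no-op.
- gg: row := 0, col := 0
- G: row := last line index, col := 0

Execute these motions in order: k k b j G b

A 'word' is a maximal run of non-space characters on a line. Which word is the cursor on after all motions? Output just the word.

Answer: star

Derivation:
After 1 (k): row=0 col=0 char='b'
After 2 (k): row=0 col=0 char='b'
After 3 (b): row=0 col=0 char='b'
After 4 (j): row=1 col=0 char='p'
After 5 (G): row=3 col=0 char='r'
After 6 (b): row=2 col=8 char='s'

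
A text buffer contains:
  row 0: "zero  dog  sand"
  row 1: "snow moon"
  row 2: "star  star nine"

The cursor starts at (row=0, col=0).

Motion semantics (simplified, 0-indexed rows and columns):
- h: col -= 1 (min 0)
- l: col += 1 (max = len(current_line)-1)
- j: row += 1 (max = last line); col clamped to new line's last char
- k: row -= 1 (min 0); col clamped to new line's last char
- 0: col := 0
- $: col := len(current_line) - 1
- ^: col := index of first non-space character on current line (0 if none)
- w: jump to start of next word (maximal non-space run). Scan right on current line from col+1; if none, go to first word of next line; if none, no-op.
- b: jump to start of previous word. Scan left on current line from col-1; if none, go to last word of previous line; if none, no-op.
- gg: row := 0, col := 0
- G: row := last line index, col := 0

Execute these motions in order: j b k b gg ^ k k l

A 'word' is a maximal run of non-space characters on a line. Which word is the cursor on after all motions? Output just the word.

Answer: zero

Derivation:
After 1 (j): row=1 col=0 char='s'
After 2 (b): row=0 col=11 char='s'
After 3 (k): row=0 col=11 char='s'
After 4 (b): row=0 col=6 char='d'
After 5 (gg): row=0 col=0 char='z'
After 6 (^): row=0 col=0 char='z'
After 7 (k): row=0 col=0 char='z'
After 8 (k): row=0 col=0 char='z'
After 9 (l): row=0 col=1 char='e'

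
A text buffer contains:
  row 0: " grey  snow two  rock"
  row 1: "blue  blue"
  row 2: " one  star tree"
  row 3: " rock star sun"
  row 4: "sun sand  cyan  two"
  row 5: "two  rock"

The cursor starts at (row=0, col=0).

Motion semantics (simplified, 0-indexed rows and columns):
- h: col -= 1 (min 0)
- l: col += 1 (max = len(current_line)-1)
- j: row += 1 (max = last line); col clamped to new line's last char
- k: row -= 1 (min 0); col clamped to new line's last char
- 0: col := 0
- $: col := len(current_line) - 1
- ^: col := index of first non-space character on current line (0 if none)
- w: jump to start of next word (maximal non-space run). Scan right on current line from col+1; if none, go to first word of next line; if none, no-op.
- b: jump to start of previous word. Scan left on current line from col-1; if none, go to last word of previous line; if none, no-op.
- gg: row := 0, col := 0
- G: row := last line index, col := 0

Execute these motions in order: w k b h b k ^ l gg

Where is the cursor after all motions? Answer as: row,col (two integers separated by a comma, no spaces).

After 1 (w): row=0 col=1 char='g'
After 2 (k): row=0 col=1 char='g'
After 3 (b): row=0 col=1 char='g'
After 4 (h): row=0 col=0 char='_'
After 5 (b): row=0 col=0 char='_'
After 6 (k): row=0 col=0 char='_'
After 7 (^): row=0 col=1 char='g'
After 8 (l): row=0 col=2 char='r'
After 9 (gg): row=0 col=0 char='_'

Answer: 0,0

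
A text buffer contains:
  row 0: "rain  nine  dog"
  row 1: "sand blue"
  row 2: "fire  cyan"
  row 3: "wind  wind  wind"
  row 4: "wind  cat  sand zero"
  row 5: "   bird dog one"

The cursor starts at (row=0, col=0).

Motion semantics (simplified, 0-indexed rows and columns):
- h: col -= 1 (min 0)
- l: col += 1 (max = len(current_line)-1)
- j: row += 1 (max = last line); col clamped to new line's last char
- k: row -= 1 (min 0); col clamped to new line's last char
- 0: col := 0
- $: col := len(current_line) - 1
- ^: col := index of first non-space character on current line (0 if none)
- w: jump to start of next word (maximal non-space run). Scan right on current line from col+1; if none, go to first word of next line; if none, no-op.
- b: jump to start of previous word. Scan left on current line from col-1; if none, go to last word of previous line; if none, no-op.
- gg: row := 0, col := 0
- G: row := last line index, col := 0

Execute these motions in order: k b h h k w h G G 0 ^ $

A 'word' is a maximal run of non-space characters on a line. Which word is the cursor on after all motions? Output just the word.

Answer: one

Derivation:
After 1 (k): row=0 col=0 char='r'
After 2 (b): row=0 col=0 char='r'
After 3 (h): row=0 col=0 char='r'
After 4 (h): row=0 col=0 char='r'
After 5 (k): row=0 col=0 char='r'
After 6 (w): row=0 col=6 char='n'
After 7 (h): row=0 col=5 char='_'
After 8 (G): row=5 col=0 char='_'
After 9 (G): row=5 col=0 char='_'
After 10 (0): row=5 col=0 char='_'
After 11 (^): row=5 col=3 char='b'
After 12 ($): row=5 col=14 char='e'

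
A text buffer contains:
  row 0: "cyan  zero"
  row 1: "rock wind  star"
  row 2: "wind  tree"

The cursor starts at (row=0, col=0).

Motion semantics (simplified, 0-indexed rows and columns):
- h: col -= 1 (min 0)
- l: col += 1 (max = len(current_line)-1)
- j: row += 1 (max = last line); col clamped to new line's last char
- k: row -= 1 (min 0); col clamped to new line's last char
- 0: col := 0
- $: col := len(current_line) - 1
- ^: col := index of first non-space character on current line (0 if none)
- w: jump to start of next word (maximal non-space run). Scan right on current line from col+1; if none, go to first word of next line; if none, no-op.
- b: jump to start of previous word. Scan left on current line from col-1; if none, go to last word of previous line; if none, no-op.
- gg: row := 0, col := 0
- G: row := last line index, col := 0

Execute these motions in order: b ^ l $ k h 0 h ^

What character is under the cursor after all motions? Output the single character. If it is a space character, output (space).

After 1 (b): row=0 col=0 char='c'
After 2 (^): row=0 col=0 char='c'
After 3 (l): row=0 col=1 char='y'
After 4 ($): row=0 col=9 char='o'
After 5 (k): row=0 col=9 char='o'
After 6 (h): row=0 col=8 char='r'
After 7 (0): row=0 col=0 char='c'
After 8 (h): row=0 col=0 char='c'
After 9 (^): row=0 col=0 char='c'

Answer: c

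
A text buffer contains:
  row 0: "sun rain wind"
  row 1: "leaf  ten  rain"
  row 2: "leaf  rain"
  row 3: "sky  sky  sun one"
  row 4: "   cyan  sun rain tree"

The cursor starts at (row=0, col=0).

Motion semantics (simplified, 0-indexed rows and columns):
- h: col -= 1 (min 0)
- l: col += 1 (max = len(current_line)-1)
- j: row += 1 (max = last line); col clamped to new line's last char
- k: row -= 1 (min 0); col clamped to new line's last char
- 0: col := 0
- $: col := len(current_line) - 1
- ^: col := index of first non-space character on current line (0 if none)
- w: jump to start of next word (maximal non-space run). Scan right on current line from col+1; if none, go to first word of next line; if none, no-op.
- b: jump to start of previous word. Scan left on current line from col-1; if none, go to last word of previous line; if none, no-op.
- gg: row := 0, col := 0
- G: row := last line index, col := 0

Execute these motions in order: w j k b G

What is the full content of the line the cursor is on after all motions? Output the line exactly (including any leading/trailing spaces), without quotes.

After 1 (w): row=0 col=4 char='r'
After 2 (j): row=1 col=4 char='_'
After 3 (k): row=0 col=4 char='r'
After 4 (b): row=0 col=0 char='s'
After 5 (G): row=4 col=0 char='_'

Answer:    cyan  sun rain tree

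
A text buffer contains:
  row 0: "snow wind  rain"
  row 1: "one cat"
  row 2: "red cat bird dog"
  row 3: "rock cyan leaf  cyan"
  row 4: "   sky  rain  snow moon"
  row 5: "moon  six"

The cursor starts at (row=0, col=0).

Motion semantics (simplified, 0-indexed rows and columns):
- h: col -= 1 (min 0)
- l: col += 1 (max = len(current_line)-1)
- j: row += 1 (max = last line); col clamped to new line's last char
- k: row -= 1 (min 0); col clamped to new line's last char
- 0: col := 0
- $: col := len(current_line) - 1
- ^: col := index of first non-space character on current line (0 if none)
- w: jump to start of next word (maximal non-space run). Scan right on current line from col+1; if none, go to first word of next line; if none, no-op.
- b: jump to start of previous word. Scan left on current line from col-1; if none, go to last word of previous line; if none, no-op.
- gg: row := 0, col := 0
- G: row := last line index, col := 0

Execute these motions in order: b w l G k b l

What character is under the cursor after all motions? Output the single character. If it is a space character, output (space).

Answer: y

Derivation:
After 1 (b): row=0 col=0 char='s'
After 2 (w): row=0 col=5 char='w'
After 3 (l): row=0 col=6 char='i'
After 4 (G): row=5 col=0 char='m'
After 5 (k): row=4 col=0 char='_'
After 6 (b): row=3 col=16 char='c'
After 7 (l): row=3 col=17 char='y'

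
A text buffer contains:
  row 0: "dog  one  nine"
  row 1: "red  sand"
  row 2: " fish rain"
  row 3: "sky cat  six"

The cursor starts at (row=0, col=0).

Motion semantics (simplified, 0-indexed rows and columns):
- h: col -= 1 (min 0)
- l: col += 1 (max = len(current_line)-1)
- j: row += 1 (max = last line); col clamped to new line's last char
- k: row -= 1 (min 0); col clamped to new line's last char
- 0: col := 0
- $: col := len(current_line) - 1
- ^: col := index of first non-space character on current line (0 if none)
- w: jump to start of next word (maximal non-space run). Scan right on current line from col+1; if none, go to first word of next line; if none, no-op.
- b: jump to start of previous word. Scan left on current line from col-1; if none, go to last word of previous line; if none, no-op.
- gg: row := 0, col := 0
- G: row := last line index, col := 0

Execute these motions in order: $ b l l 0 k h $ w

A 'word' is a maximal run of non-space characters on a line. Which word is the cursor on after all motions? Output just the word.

Answer: red

Derivation:
After 1 ($): row=0 col=13 char='e'
After 2 (b): row=0 col=10 char='n'
After 3 (l): row=0 col=11 char='i'
After 4 (l): row=0 col=12 char='n'
After 5 (0): row=0 col=0 char='d'
After 6 (k): row=0 col=0 char='d'
After 7 (h): row=0 col=0 char='d'
After 8 ($): row=0 col=13 char='e'
After 9 (w): row=1 col=0 char='r'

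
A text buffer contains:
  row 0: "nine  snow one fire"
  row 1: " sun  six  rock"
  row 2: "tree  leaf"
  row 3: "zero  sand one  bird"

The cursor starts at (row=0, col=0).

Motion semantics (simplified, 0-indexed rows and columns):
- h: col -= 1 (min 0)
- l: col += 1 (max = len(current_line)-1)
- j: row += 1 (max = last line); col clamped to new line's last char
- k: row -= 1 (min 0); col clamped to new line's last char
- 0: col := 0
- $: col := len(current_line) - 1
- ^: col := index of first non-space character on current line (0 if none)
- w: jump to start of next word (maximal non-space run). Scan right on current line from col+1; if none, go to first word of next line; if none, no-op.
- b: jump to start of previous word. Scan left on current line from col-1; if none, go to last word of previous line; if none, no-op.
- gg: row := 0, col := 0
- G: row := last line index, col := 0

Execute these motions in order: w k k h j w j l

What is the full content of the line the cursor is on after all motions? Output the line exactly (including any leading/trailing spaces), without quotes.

Answer: tree  leaf

Derivation:
After 1 (w): row=0 col=6 char='s'
After 2 (k): row=0 col=6 char='s'
After 3 (k): row=0 col=6 char='s'
After 4 (h): row=0 col=5 char='_'
After 5 (j): row=1 col=5 char='_'
After 6 (w): row=1 col=6 char='s'
After 7 (j): row=2 col=6 char='l'
After 8 (l): row=2 col=7 char='e'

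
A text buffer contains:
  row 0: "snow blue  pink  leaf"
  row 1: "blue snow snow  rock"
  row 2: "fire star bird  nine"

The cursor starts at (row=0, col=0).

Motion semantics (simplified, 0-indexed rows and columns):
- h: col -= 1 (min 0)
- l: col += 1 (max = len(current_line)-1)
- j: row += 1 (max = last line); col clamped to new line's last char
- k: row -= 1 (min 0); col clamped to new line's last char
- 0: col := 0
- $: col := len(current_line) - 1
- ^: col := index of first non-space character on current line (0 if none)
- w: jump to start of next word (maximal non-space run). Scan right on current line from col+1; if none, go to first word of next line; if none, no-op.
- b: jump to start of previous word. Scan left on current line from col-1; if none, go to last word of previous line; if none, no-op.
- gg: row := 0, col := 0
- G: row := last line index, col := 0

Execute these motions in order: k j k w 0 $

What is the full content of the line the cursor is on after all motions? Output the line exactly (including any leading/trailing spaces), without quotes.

After 1 (k): row=0 col=0 char='s'
After 2 (j): row=1 col=0 char='b'
After 3 (k): row=0 col=0 char='s'
After 4 (w): row=0 col=5 char='b'
After 5 (0): row=0 col=0 char='s'
After 6 ($): row=0 col=20 char='f'

Answer: snow blue  pink  leaf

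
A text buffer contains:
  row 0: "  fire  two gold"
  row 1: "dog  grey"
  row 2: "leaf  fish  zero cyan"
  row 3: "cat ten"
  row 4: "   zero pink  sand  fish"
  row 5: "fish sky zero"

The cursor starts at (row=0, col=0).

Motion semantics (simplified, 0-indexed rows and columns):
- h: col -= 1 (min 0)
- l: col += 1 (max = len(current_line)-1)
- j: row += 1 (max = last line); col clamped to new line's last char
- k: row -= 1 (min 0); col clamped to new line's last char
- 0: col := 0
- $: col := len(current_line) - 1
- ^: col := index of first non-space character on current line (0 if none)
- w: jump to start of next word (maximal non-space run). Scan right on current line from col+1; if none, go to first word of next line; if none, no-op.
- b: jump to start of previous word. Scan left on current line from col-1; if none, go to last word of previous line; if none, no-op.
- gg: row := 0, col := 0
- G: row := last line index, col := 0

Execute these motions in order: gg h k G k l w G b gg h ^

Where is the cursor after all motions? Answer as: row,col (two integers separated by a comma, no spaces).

After 1 (gg): row=0 col=0 char='_'
After 2 (h): row=0 col=0 char='_'
After 3 (k): row=0 col=0 char='_'
After 4 (G): row=5 col=0 char='f'
After 5 (k): row=4 col=0 char='_'
After 6 (l): row=4 col=1 char='_'
After 7 (w): row=4 col=3 char='z'
After 8 (G): row=5 col=0 char='f'
After 9 (b): row=4 col=20 char='f'
After 10 (gg): row=0 col=0 char='_'
After 11 (h): row=0 col=0 char='_'
After 12 (^): row=0 col=2 char='f'

Answer: 0,2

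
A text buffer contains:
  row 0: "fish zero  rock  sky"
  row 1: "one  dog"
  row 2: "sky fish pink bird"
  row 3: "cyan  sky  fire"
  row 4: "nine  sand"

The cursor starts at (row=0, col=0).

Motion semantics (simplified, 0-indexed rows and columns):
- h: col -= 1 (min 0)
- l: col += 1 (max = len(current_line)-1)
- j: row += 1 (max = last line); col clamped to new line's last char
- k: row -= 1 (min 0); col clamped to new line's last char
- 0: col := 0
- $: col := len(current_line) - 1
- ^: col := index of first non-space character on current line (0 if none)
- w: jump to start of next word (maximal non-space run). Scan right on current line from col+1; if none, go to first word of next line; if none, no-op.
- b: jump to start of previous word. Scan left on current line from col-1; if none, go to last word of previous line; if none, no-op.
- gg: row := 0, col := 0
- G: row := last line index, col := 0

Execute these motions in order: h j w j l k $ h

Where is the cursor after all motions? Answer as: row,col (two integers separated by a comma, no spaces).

After 1 (h): row=0 col=0 char='f'
After 2 (j): row=1 col=0 char='o'
After 3 (w): row=1 col=5 char='d'
After 4 (j): row=2 col=5 char='i'
After 5 (l): row=2 col=6 char='s'
After 6 (k): row=1 col=6 char='o'
After 7 ($): row=1 col=7 char='g'
After 8 (h): row=1 col=6 char='o'

Answer: 1,6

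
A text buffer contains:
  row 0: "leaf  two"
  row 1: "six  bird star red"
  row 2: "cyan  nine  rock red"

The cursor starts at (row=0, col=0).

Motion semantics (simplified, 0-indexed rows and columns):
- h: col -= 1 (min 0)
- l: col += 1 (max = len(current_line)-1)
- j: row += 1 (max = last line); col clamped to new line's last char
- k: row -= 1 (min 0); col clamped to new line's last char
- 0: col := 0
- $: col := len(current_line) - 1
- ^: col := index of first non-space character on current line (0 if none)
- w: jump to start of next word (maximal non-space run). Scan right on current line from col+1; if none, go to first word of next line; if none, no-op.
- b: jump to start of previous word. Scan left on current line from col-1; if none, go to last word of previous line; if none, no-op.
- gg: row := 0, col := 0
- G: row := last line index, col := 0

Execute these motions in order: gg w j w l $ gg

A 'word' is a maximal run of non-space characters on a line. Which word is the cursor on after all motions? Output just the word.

After 1 (gg): row=0 col=0 char='l'
After 2 (w): row=0 col=6 char='t'
After 3 (j): row=1 col=6 char='i'
After 4 (w): row=1 col=10 char='s'
After 5 (l): row=1 col=11 char='t'
After 6 ($): row=1 col=17 char='d'
After 7 (gg): row=0 col=0 char='l'

Answer: leaf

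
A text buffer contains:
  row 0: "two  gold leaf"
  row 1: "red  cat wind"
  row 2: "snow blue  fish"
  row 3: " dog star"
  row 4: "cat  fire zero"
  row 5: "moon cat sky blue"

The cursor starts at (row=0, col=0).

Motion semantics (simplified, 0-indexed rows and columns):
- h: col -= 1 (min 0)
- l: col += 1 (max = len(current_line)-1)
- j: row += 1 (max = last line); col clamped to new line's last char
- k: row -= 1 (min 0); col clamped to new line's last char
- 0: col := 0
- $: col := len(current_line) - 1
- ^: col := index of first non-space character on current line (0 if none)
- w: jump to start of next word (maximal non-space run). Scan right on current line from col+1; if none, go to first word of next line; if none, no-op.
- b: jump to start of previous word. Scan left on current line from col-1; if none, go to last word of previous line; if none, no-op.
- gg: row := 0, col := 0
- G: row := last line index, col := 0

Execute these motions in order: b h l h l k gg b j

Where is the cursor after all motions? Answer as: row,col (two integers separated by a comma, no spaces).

Answer: 1,0

Derivation:
After 1 (b): row=0 col=0 char='t'
After 2 (h): row=0 col=0 char='t'
After 3 (l): row=0 col=1 char='w'
After 4 (h): row=0 col=0 char='t'
After 5 (l): row=0 col=1 char='w'
After 6 (k): row=0 col=1 char='w'
After 7 (gg): row=0 col=0 char='t'
After 8 (b): row=0 col=0 char='t'
After 9 (j): row=1 col=0 char='r'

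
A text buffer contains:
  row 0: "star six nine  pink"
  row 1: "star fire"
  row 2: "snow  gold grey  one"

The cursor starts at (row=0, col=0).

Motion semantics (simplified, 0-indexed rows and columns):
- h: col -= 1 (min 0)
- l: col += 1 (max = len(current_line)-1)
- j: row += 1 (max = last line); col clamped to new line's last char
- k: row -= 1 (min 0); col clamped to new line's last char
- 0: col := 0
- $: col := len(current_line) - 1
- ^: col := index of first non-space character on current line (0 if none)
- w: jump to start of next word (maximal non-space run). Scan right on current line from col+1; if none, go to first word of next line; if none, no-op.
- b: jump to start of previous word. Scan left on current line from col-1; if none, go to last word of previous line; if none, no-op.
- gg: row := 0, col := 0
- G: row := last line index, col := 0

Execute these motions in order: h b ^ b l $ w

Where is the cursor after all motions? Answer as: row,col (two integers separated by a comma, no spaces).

Answer: 1,0

Derivation:
After 1 (h): row=0 col=0 char='s'
After 2 (b): row=0 col=0 char='s'
After 3 (^): row=0 col=0 char='s'
After 4 (b): row=0 col=0 char='s'
After 5 (l): row=0 col=1 char='t'
After 6 ($): row=0 col=18 char='k'
After 7 (w): row=1 col=0 char='s'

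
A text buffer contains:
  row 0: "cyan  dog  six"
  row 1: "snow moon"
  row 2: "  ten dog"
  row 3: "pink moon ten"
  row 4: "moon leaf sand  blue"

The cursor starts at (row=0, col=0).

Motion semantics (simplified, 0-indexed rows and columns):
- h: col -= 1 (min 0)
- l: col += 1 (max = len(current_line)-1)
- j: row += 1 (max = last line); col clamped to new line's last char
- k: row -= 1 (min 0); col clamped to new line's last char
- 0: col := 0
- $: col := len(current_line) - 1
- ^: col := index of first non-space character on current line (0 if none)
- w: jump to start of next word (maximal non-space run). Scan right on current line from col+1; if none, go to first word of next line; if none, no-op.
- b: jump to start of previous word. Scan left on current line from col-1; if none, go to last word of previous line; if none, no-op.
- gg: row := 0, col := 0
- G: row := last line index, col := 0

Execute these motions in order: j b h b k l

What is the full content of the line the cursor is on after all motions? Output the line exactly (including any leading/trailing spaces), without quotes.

Answer: cyan  dog  six

Derivation:
After 1 (j): row=1 col=0 char='s'
After 2 (b): row=0 col=11 char='s'
After 3 (h): row=0 col=10 char='_'
After 4 (b): row=0 col=6 char='d'
After 5 (k): row=0 col=6 char='d'
After 6 (l): row=0 col=7 char='o'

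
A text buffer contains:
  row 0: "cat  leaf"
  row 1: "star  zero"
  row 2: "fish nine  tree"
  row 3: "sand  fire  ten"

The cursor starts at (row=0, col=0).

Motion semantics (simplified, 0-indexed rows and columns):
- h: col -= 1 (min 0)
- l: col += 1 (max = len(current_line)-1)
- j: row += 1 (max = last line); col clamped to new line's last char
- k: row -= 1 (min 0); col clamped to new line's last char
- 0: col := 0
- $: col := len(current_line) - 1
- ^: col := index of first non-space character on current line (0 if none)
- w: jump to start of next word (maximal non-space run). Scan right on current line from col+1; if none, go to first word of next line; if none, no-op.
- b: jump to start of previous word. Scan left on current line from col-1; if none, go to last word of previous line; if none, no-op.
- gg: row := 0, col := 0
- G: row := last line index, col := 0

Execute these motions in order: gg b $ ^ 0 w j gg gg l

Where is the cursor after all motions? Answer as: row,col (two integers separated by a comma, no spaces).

Answer: 0,1

Derivation:
After 1 (gg): row=0 col=0 char='c'
After 2 (b): row=0 col=0 char='c'
After 3 ($): row=0 col=8 char='f'
After 4 (^): row=0 col=0 char='c'
After 5 (0): row=0 col=0 char='c'
After 6 (w): row=0 col=5 char='l'
After 7 (j): row=1 col=5 char='_'
After 8 (gg): row=0 col=0 char='c'
After 9 (gg): row=0 col=0 char='c'
After 10 (l): row=0 col=1 char='a'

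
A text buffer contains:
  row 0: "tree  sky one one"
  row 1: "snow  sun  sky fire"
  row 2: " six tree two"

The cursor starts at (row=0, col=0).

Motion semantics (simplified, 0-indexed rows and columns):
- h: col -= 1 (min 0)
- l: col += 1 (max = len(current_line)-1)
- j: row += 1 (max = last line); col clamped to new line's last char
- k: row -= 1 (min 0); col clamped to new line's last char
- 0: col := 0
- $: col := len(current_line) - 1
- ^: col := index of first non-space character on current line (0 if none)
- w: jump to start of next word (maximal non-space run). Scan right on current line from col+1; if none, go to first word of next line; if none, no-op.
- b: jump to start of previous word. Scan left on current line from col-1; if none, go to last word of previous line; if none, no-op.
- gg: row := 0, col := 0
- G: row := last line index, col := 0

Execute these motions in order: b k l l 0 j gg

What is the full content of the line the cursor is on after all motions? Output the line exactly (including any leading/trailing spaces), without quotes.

After 1 (b): row=0 col=0 char='t'
After 2 (k): row=0 col=0 char='t'
After 3 (l): row=0 col=1 char='r'
After 4 (l): row=0 col=2 char='e'
After 5 (0): row=0 col=0 char='t'
After 6 (j): row=1 col=0 char='s'
After 7 (gg): row=0 col=0 char='t'

Answer: tree  sky one one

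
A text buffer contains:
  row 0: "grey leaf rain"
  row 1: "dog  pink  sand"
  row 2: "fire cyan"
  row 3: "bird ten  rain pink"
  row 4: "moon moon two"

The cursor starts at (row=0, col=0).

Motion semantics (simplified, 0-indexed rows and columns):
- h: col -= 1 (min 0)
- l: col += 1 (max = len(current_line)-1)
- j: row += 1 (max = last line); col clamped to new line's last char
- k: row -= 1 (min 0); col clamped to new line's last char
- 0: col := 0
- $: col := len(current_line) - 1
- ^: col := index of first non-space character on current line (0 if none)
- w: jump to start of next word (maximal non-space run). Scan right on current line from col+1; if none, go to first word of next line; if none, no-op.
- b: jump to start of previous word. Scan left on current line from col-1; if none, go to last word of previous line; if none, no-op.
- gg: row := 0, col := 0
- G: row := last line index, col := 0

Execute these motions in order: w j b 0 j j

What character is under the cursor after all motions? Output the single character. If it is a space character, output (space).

After 1 (w): row=0 col=5 char='l'
After 2 (j): row=1 col=5 char='p'
After 3 (b): row=1 col=0 char='d'
After 4 (0): row=1 col=0 char='d'
After 5 (j): row=2 col=0 char='f'
After 6 (j): row=3 col=0 char='b'

Answer: b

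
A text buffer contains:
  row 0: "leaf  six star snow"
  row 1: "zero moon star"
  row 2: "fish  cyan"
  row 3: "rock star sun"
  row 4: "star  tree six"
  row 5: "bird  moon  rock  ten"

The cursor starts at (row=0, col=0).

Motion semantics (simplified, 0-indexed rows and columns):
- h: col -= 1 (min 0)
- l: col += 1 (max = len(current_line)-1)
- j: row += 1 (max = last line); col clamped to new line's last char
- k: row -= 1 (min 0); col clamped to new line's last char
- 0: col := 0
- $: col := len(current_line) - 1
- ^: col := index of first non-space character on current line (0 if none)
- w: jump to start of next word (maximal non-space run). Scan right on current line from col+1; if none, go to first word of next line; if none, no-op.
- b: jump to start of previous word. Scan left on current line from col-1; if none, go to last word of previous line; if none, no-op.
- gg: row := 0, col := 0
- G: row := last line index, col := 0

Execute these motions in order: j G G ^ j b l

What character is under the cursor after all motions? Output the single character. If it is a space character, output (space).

Answer: i

Derivation:
After 1 (j): row=1 col=0 char='z'
After 2 (G): row=5 col=0 char='b'
After 3 (G): row=5 col=0 char='b'
After 4 (^): row=5 col=0 char='b'
After 5 (j): row=5 col=0 char='b'
After 6 (b): row=4 col=11 char='s'
After 7 (l): row=4 col=12 char='i'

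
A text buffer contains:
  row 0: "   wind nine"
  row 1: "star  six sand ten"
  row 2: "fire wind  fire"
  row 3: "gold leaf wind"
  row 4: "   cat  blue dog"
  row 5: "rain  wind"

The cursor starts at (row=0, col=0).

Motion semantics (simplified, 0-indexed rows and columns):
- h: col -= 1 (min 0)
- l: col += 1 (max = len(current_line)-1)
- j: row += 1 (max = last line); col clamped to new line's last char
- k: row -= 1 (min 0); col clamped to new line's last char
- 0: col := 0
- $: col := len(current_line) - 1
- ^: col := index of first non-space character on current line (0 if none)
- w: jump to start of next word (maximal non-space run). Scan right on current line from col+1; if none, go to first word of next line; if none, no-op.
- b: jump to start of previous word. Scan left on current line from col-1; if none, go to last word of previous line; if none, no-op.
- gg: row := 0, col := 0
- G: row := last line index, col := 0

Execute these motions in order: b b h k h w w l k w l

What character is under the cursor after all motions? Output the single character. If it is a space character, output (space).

After 1 (b): row=0 col=0 char='_'
After 2 (b): row=0 col=0 char='_'
After 3 (h): row=0 col=0 char='_'
After 4 (k): row=0 col=0 char='_'
After 5 (h): row=0 col=0 char='_'
After 6 (w): row=0 col=3 char='w'
After 7 (w): row=0 col=8 char='n'
After 8 (l): row=0 col=9 char='i'
After 9 (k): row=0 col=9 char='i'
After 10 (w): row=1 col=0 char='s'
After 11 (l): row=1 col=1 char='t'

Answer: t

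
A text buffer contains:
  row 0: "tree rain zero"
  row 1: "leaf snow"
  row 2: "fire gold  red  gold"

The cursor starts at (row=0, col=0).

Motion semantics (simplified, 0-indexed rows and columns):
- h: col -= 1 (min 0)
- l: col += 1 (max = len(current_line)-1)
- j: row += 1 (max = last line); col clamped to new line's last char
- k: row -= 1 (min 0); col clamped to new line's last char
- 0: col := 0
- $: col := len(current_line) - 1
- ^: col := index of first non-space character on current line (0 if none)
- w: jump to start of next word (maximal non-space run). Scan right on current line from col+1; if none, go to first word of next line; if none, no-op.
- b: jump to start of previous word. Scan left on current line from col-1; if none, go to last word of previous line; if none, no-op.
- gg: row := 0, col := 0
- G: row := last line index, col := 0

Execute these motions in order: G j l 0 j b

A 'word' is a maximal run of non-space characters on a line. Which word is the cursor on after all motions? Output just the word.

After 1 (G): row=2 col=0 char='f'
After 2 (j): row=2 col=0 char='f'
After 3 (l): row=2 col=1 char='i'
After 4 (0): row=2 col=0 char='f'
After 5 (j): row=2 col=0 char='f'
After 6 (b): row=1 col=5 char='s'

Answer: snow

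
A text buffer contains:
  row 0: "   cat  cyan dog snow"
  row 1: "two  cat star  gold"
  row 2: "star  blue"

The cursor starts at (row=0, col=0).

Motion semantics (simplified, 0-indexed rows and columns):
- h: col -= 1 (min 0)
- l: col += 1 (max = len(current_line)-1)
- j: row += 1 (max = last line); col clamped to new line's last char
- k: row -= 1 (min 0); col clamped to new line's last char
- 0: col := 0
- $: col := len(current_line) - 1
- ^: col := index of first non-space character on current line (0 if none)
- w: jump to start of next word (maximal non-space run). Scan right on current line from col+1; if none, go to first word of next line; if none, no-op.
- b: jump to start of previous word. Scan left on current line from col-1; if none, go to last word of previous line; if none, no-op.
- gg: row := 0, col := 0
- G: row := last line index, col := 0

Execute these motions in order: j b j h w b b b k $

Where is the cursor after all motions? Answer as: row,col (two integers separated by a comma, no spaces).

Answer: 0,20

Derivation:
After 1 (j): row=1 col=0 char='t'
After 2 (b): row=0 col=17 char='s'
After 3 (j): row=1 col=17 char='l'
After 4 (h): row=1 col=16 char='o'
After 5 (w): row=2 col=0 char='s'
After 6 (b): row=1 col=15 char='g'
After 7 (b): row=1 col=9 char='s'
After 8 (b): row=1 col=5 char='c'
After 9 (k): row=0 col=5 char='t'
After 10 ($): row=0 col=20 char='w'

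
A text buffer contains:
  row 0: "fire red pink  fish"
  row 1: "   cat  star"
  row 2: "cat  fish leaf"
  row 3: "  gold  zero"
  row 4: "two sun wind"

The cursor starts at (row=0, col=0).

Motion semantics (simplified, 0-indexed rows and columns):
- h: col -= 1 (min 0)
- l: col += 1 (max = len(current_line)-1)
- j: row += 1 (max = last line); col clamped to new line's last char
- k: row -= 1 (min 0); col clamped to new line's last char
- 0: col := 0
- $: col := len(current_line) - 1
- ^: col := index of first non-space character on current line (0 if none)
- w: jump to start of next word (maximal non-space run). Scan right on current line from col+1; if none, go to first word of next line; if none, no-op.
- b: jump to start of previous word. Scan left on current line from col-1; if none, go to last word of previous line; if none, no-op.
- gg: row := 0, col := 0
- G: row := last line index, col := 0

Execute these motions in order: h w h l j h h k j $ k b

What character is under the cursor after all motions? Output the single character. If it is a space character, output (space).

Answer: p

Derivation:
After 1 (h): row=0 col=0 char='f'
After 2 (w): row=0 col=5 char='r'
After 3 (h): row=0 col=4 char='_'
After 4 (l): row=0 col=5 char='r'
After 5 (j): row=1 col=5 char='t'
After 6 (h): row=1 col=4 char='a'
After 7 (h): row=1 col=3 char='c'
After 8 (k): row=0 col=3 char='e'
After 9 (j): row=1 col=3 char='c'
After 10 ($): row=1 col=11 char='r'
After 11 (k): row=0 col=11 char='n'
After 12 (b): row=0 col=9 char='p'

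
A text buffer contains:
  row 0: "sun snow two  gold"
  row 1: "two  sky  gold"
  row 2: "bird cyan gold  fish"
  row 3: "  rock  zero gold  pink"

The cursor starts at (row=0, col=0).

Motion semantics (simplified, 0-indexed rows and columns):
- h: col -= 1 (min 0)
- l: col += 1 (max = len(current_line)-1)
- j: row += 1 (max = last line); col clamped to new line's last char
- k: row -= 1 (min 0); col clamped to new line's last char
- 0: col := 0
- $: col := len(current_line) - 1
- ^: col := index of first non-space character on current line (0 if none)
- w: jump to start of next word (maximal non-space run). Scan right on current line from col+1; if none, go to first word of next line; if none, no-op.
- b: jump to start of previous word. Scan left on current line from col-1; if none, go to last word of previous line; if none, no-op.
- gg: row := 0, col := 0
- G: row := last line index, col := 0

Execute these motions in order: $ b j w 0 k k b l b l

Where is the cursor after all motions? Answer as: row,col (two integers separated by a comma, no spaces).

After 1 ($): row=0 col=17 char='d'
After 2 (b): row=0 col=14 char='g'
After 3 (j): row=1 col=13 char='d'
After 4 (w): row=2 col=0 char='b'
After 5 (0): row=2 col=0 char='b'
After 6 (k): row=1 col=0 char='t'
After 7 (k): row=0 col=0 char='s'
After 8 (b): row=0 col=0 char='s'
After 9 (l): row=0 col=1 char='u'
After 10 (b): row=0 col=0 char='s'
After 11 (l): row=0 col=1 char='u'

Answer: 0,1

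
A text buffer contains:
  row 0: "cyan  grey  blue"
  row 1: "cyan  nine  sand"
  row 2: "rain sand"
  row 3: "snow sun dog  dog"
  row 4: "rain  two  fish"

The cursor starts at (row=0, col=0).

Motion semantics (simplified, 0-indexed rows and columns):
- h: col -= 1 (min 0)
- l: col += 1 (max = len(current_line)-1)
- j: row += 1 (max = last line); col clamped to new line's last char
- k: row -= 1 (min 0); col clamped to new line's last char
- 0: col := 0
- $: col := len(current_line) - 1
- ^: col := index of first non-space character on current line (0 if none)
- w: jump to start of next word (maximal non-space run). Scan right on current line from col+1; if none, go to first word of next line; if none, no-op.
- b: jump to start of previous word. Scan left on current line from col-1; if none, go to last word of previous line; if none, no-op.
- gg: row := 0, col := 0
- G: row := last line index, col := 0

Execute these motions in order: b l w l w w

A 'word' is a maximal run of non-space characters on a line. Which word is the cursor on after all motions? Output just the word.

After 1 (b): row=0 col=0 char='c'
After 2 (l): row=0 col=1 char='y'
After 3 (w): row=0 col=6 char='g'
After 4 (l): row=0 col=7 char='r'
After 5 (w): row=0 col=12 char='b'
After 6 (w): row=1 col=0 char='c'

Answer: cyan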